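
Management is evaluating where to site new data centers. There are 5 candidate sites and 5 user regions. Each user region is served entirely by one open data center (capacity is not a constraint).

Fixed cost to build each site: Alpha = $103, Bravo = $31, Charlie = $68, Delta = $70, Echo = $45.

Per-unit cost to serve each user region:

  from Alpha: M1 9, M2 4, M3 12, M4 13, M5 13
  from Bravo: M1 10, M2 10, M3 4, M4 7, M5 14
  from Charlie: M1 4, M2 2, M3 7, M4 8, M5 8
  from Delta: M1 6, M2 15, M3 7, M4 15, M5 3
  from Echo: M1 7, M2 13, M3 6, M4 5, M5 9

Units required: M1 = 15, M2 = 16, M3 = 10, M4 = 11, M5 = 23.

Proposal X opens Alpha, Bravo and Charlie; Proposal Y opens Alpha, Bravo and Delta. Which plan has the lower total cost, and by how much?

Proposal X: {Alpha, Bravo, Charlie}: M1→Charlie 4·15=60, M2→Charlie 2·16=32, M3→Bravo 4·10=40, M4→Bravo 7·11=77, M5→Charlie 8·23=184. Service 393; fixed 202; total 595.
Proposal Y: {Alpha, Bravo, Delta}: M1→Delta 6·15=90, M2→Alpha 4·16=64, M3→Bravo 4·10=40, M4→Bravo 7·11=77, M5→Delta 3·23=69. Service 340; fixed 204; total 544.
Difference: |595 − 544| = 51.

Proposal Y is cheaper by 51.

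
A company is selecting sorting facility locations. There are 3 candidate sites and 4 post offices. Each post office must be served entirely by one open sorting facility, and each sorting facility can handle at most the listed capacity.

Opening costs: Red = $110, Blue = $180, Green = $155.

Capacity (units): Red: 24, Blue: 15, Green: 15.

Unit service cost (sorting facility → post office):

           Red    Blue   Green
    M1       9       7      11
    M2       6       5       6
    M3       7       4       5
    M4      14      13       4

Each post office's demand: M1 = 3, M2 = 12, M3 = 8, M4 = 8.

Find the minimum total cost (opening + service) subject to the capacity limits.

Minimum total cost: 452

Open {Red, Green}: M1→Red 9·3=27, M2→Red 6·12=72, M3→Red 7·8=56, M4→Green 4·8=32.
Loads: Red carries 23/24, Green carries 8/15. Service 187; fixed 265; total 452.
Next best feasible plan costs 458.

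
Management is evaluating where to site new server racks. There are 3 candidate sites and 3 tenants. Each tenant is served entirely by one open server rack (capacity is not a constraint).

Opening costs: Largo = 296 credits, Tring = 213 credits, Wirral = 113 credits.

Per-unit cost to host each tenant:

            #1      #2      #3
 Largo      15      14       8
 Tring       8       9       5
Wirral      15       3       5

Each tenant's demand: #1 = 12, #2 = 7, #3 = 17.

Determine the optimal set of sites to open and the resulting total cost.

Open Wirral only; minimum total cost 399.

For any fixed open set, each tenant goes to its cheapest open site; total = fixed + service.
{Wirral}: #1→Wirral 15·12=180, #2→Wirral 3·7=21, #3→Wirral 5·17=85. Service 286; fixed 113; total 399.
{Tring}: service 244 + fixed 213 = 457
{Tring, Wirral}: #1→Tring 8·12=96, #2→Wirral 3·7=21, #3→Tring 5·17=85. Service 202; fixed 326; total 528.
{Largo, Tring, Wirral}: service 202 + fixed 622 = 824
(All 7 nonempty subsets were checked; Wirral only is lowest.)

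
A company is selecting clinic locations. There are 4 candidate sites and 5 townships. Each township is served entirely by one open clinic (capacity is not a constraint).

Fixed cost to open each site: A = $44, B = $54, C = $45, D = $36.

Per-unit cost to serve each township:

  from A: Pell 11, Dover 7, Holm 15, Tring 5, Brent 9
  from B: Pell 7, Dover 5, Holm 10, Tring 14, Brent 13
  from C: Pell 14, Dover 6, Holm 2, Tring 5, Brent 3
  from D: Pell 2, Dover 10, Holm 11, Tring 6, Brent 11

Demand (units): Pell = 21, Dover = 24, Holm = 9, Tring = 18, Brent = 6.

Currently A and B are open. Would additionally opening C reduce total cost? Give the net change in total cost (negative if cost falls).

Current service cost with {A, B}: 501.
Adding C: each township re-picks its cheapest; new service cost 393, saving 108.
Extra fixed cost: 45. Net change = 45 − 108 = -63.
(Totals: 599 → 536.)

Yes — net change −63 (cost falls by 63).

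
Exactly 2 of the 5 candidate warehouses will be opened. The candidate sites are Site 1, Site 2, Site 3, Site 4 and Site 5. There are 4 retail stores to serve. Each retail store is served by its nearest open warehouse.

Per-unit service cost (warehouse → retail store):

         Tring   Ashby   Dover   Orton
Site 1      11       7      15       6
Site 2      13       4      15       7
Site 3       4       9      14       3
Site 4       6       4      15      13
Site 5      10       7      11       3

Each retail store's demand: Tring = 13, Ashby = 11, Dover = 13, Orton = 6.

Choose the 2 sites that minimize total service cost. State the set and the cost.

With exactly 2 open, each retail store uses its cheapest among the chosen.
{Site 4, Site 5}: Tring→Site 4 6·13=78, Ashby→Site 4 4·11=44, Dover→Site 5 11·13=143, Orton→Site 5 3·6=18. Service cost 283.
{Site 3, Site 5}: service cost 290
{Site 2, Site 3}: service cost 296
Among all 10 size-2 choices, {Site 4, Site 5} is lowest.

Choose Site 4 and Site 5; total service cost 283.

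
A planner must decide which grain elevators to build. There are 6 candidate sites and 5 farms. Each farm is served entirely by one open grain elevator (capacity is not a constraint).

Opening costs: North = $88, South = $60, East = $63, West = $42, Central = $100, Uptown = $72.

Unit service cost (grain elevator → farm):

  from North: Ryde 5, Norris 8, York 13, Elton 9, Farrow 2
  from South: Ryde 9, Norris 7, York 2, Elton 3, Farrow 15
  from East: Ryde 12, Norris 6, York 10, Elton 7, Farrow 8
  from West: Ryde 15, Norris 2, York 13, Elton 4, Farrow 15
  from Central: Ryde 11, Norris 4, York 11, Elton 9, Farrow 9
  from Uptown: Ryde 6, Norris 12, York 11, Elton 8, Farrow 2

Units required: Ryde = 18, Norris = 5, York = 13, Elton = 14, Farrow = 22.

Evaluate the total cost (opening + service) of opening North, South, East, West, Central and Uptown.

Each farm is assigned to its cheapest site among the open ones.
{North, South, East, West, Central, Uptown}: Ryde→North 5·18=90, Norris→West 2·5=10, York→South 2·13=26, Elton→South 3·14=42, Farrow→North 2·22=44. Service 212; fixed 425; total 637.

Total cost: 637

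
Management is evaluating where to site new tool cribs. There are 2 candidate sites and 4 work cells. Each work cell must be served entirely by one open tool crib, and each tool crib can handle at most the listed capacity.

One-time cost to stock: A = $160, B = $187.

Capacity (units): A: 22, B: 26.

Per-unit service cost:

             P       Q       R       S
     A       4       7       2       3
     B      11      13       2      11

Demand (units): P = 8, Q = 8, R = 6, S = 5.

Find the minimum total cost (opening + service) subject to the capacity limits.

Minimum total cost: 462

Open {A, B}: P→A 4·8=32, Q→A 7·8=56, R→B 2·6=12, S→A 3·5=15.
Loads: A carries 21/22, B carries 6/26. Service 115; fixed 347; total 462.
Next best feasible plan costs 502.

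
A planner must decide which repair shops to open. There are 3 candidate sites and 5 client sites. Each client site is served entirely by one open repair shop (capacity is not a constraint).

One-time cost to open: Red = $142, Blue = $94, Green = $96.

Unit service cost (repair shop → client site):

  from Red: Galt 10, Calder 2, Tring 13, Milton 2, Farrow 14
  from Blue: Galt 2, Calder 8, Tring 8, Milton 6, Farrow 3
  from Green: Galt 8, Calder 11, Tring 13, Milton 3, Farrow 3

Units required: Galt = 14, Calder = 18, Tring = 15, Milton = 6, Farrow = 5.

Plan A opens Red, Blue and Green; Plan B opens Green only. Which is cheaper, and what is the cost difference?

Plan A is cheaper by 91.

Plan A: {Red, Blue, Green}: Galt→Blue 2·14=28, Calder→Red 2·18=36, Tring→Blue 8·15=120, Milton→Red 2·6=12, Farrow→Blue 3·5=15. Service 211; fixed 332; total 543.
Plan B: {Green}: Galt→Green 8·14=112, Calder→Green 11·18=198, Tring→Green 13·15=195, Milton→Green 3·6=18, Farrow→Green 3·5=15. Service 538; fixed 96; total 634.
Difference: |543 − 634| = 91.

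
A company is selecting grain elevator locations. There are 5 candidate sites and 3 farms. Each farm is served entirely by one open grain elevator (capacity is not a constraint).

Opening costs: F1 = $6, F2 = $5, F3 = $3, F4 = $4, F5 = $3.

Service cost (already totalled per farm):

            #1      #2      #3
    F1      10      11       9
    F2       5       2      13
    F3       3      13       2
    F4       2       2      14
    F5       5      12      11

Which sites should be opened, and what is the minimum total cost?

For any fixed open set, each farm goes to its cheapest open site; total = fixed + service.
{F3, F4}: #1→F4 2, #2→F4 2, #3→F3 2. Service 6; fixed 7; total 13.
{F2, F3}: #1→F3 3, #2→F2 2, #3→F3 2. Service 7; fixed 8; total 15.
{F3, F4, F5}: service 6 + fixed 10 = 16
{F1, F2, F3, F4, F5}: service 6 + fixed 21 = 27
No other subset beats 13.

Open F3 and F4; minimum total cost 13.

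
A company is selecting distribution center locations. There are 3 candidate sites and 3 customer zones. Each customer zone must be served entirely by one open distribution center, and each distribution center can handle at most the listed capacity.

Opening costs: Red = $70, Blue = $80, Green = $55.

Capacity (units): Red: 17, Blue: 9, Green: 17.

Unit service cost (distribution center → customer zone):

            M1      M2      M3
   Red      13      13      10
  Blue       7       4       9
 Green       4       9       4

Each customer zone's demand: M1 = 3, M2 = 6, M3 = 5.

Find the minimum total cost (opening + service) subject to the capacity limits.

Minimum total cost: 141

Open {Green}: M1→Green 4·3=12, M2→Green 9·6=54, M3→Green 4·5=20.
Loads: Green carries 14/17. Service 86; fixed 55; total 141.
Next best feasible plan costs 191.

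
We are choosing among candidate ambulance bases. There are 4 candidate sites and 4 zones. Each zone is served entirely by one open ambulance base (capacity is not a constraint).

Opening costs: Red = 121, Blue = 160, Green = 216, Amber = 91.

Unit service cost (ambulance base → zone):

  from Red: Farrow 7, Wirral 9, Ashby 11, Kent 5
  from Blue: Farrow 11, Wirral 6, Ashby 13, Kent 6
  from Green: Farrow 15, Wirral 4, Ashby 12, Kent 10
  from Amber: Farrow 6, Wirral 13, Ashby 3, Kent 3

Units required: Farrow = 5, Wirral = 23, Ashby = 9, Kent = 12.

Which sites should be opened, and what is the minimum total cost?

Open Blue and Amber; minimum total cost 482.

For any fixed open set, each zone goes to its cheapest open site; total = fixed + service.
{Blue, Amber}: Farrow→Amber 6·5=30, Wirral→Blue 6·23=138, Ashby→Amber 3·9=27, Kent→Amber 3·12=36. Service 231; fixed 251; total 482.
{Amber}: Farrow→Amber 6·5=30, Wirral→Amber 13·23=299, Ashby→Amber 3·9=27, Kent→Amber 3·12=36. Service 392; fixed 91; total 483.
{Green, Amber}: Farrow→Amber 6·5=30, Wirral→Green 4·23=92, Ashby→Amber 3·9=27, Kent→Amber 3·12=36. Service 185; fixed 307; total 492.
{Red, Blue, Green, Amber}: Farrow→Amber 6·5=30, Wirral→Green 4·23=92, Ashby→Amber 3·9=27, Kent→Amber 3·12=36. Service 185; fixed 588; total 773.
No other subset beats 482.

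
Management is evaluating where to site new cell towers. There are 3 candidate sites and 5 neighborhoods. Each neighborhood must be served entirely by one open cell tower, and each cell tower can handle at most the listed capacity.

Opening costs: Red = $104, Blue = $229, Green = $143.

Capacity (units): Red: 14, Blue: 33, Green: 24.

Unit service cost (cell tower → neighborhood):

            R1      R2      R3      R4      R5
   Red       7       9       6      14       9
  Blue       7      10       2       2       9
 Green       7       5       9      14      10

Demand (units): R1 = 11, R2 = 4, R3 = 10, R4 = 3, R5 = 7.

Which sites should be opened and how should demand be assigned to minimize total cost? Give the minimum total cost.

Minimum total cost: 516

Open {Red, Green}: R1→Green 7·11=77, R2→Green 5·4=20, R3→Red 6·10=60, R4→Red 14·3=42, R5→Green 10·7=70.
Loads: Red carries 13/14, Green carries 22/24. Service 269; fixed 247; total 516.
Next best feasible plan costs 532.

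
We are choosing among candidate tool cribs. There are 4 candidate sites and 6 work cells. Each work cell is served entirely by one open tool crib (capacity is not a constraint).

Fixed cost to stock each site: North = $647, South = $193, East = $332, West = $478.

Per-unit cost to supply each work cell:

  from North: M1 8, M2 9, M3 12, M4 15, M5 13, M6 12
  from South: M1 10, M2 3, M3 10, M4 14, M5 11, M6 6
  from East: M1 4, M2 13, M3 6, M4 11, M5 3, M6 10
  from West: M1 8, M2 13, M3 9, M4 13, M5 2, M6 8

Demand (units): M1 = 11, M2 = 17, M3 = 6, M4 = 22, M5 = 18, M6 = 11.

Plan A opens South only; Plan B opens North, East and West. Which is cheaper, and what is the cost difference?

Plan A is cheaper by 1070.

Plan A: {South}: M1→South 10·11=110, M2→South 3·17=51, M3→South 10·6=60, M4→South 14·22=308, M5→South 11·18=198, M6→South 6·11=66. Service 793; fixed 193; total 986.
Plan B: {North, East, West}: M1→East 4·11=44, M2→North 9·17=153, M3→East 6·6=36, M4→East 11·22=242, M5→West 2·18=36, M6→West 8·11=88. Service 599; fixed 1457; total 2056.
Difference: |986 − 2056| = 1070.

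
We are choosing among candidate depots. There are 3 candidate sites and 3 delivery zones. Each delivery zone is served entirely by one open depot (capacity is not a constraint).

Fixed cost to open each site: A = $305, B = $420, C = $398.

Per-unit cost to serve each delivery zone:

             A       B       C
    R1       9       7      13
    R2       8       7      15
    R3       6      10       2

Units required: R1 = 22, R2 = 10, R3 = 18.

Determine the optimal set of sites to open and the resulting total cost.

For any fixed open set, each delivery zone goes to its cheapest open site; total = fixed + service.
{A}: R1→A 9·22=198, R2→A 8·10=80, R3→A 6·18=108. Service 386; fixed 305; total 691.
{B}: R1→B 7·22=154, R2→B 7·10=70, R3→B 10·18=180. Service 404; fixed 420; total 824.
{C}: service 472 + fixed 398 = 870
{A, B, C}: service 260 + fixed 1123 = 1383
No other subset beats 691.

Open A only; minimum total cost 691.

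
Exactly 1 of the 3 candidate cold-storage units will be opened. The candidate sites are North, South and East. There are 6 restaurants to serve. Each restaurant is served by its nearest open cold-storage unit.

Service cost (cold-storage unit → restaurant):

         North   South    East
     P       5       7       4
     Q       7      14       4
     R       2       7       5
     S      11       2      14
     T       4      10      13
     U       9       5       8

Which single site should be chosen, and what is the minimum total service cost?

With exactly 1 open, each restaurant uses its cheapest among the chosen.
{North}: P→North 5, Q→North 7, R→North 2, S→North 11, T→North 4, U→North 9. Service cost 38.
{South}: service cost 45
{East}: service cost 48
Among all 3 size-1 choices, {North} is lowest.

Choose North only; total service cost 38.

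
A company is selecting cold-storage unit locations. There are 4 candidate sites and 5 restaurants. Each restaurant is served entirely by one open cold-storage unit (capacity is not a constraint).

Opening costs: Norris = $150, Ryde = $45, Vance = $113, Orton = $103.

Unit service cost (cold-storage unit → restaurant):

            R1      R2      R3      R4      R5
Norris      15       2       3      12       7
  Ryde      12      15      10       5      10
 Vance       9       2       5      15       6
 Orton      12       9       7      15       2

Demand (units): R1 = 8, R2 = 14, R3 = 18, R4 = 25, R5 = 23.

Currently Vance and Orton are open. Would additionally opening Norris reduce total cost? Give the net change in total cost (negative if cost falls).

No — net change +39 (cost rises by 39).

Current service cost with {Vance, Orton}: 611.
Adding Norris: each restaurant re-picks its cheapest; new service cost 500, saving 111.
Extra fixed cost: 150. Net change = 150 − 111 = 39.
(Totals: 827 → 866.)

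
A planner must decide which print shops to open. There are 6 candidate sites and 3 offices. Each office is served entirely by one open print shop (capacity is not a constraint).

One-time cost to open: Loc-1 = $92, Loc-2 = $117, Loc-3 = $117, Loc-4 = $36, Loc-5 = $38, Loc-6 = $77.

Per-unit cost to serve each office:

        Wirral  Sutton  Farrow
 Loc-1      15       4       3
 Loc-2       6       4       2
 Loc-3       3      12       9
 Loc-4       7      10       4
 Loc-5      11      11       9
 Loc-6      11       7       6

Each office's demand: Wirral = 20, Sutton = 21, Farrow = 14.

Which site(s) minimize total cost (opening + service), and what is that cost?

For any fixed open set, each office goes to its cheapest open site; total = fixed + service.
{Loc-2}: Wirral→Loc-2 6·20=120, Sutton→Loc-2 4·21=84, Farrow→Loc-2 2·14=28. Service 232; fixed 117; total 349.
{Loc-2, Loc-4}: service 232 + fixed 153 = 385
{Loc-2, Loc-5}: service 232 + fixed 155 = 387
{Loc-1, Loc-2, Loc-3, Loc-4, Loc-5, Loc-6}: service 172 + fixed 477 = 649
No other subset beats 349.

Open Loc-2 only; minimum total cost 349.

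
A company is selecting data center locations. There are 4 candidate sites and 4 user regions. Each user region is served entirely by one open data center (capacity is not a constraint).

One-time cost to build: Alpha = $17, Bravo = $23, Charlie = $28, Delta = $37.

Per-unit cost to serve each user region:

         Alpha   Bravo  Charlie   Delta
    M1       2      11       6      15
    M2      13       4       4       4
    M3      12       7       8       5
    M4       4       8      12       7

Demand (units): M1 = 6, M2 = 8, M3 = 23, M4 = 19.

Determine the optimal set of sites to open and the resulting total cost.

Open Alpha and Delta; minimum total cost 289.

For any fixed open set, each user region goes to its cheapest open site; total = fixed + service.
{Alpha, Delta}: M1→Alpha 2·6=12, M2→Delta 4·8=32, M3→Delta 5·23=115, M4→Alpha 4·19=76. Service 235; fixed 54; total 289.
{Alpha, Bravo, Delta}: service 235 + fixed 77 = 312
{Alpha, Charlie, Delta}: service 235 + fixed 82 = 317
{Alpha, Bravo, Charlie, Delta}: service 235 + fixed 105 = 340
No other subset beats 289.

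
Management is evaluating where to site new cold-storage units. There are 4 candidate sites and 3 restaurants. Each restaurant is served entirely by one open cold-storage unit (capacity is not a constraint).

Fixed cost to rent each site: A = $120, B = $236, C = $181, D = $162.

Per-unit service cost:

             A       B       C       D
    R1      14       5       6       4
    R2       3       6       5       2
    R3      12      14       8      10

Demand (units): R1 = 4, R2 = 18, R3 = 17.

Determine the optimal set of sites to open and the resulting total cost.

Open D only; minimum total cost 384.

For any fixed open set, each restaurant goes to its cheapest open site; total = fixed + service.
{D}: R1→D 4·4=16, R2→D 2·18=36, R3→D 10·17=170. Service 222; fixed 162; total 384.
{C}: R1→C 6·4=24, R2→C 5·18=90, R3→C 8·17=136. Service 250; fixed 181; total 431.
{A}: R1→A 14·4=56, R2→A 3·18=54, R3→A 12·17=204. Service 314; fixed 120; total 434.
{A, B, C, D}: service 188 + fixed 699 = 887
No other subset beats 384.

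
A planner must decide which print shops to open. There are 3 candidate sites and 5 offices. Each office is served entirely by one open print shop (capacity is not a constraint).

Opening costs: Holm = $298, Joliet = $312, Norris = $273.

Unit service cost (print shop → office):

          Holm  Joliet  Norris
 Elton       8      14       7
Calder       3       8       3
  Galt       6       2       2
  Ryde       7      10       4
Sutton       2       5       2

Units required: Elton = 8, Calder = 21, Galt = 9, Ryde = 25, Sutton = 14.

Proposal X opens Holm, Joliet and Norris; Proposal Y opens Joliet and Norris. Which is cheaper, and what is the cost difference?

Proposal X: {Holm, Joliet, Norris}: Elton→Norris 7·8=56, Calder→Holm 3·21=63, Galt→Joliet 2·9=18, Ryde→Norris 4·25=100, Sutton→Holm 2·14=28. Service 265; fixed 883; total 1148.
Proposal Y: {Joliet, Norris}: Elton→Norris 7·8=56, Calder→Norris 3·21=63, Galt→Joliet 2·9=18, Ryde→Norris 4·25=100, Sutton→Norris 2·14=28. Service 265; fixed 585; total 850.
Difference: |1148 − 850| = 298.

Proposal Y is cheaper by 298.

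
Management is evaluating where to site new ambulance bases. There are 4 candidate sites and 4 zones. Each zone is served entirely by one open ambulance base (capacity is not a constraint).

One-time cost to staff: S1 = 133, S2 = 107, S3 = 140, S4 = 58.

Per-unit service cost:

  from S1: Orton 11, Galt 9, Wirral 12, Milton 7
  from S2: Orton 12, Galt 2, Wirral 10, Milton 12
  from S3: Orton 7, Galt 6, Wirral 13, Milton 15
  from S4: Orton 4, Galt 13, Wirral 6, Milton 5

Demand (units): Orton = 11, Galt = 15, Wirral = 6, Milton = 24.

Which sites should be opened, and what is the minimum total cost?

For any fixed open set, each zone goes to its cheapest open site; total = fixed + service.
{S2, S4}: Orton→S4 4·11=44, Galt→S2 2·15=30, Wirral→S4 6·6=36, Milton→S4 5·24=120. Service 230; fixed 165; total 395.
{S4}: Orton→S4 4·11=44, Galt→S4 13·15=195, Wirral→S4 6·6=36, Milton→S4 5·24=120. Service 395; fixed 58; total 453.
{S3, S4}: Orton→S4 4·11=44, Galt→S3 6·15=90, Wirral→S4 6·6=36, Milton→S4 5·24=120. Service 290; fixed 198; total 488.
{S1, S2, S3, S4}: Orton→S4 4·11=44, Galt→S2 2·15=30, Wirral→S4 6·6=36, Milton→S4 5·24=120. Service 230; fixed 438; total 668.
No other subset beats 395.

Open S2 and S4; minimum total cost 395.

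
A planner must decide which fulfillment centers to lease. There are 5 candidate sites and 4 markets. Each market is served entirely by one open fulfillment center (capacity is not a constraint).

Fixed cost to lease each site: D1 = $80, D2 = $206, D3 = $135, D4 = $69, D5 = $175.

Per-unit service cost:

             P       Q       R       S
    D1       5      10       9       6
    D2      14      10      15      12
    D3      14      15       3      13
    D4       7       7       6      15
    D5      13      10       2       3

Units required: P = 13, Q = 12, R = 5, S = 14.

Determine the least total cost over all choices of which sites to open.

For any fixed open set, each market goes to its cheapest open site; total = fixed + service.
{D1}: P→D1 5·13=65, Q→D1 10·12=120, R→D1 9·5=45, S→D1 6·14=84. Service 314; fixed 80; total 394.
{D1, D4}: P→D1 5·13=65, Q→D4 7·12=84, R→D4 6·5=30, S→D1 6·14=84. Service 263; fixed 149; total 412.
{D4, D5}: P→D4 7·13=91, Q→D4 7·12=84, R→D5 2·5=10, S→D5 3·14=42. Service 227; fixed 244; total 471.
{D1, D2, D3, D4, D5}: service 201 + fixed 665 = 866
No other subset beats 394.

Minimum total cost: 394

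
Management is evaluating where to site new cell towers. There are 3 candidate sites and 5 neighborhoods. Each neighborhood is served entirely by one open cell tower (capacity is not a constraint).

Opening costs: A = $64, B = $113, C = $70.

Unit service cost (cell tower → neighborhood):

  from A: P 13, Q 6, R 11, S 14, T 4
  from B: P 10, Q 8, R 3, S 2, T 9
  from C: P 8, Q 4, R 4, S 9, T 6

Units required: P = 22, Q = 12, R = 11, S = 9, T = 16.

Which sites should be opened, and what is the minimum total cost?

For any fixed open set, each neighborhood goes to its cheapest open site; total = fixed + service.
{C}: P→C 8·22=176, Q→C 4·12=48, R→C 4·11=44, S→C 9·9=81, T→C 6·16=96. Service 445; fixed 70; total 515.
{A, C}: service 413 + fixed 134 = 547
{B, C}: service 371 + fixed 183 = 554
{A, B, C}: service 339 + fixed 247 = 586
(All 7 nonempty subsets were checked; C only is lowest.)

Open C only; minimum total cost 515.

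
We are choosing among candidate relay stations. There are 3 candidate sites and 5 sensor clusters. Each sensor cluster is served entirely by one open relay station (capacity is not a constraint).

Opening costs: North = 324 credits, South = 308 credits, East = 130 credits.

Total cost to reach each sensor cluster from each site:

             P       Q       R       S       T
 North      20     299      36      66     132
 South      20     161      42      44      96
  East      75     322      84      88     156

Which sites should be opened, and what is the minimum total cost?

Open South only; minimum total cost 671.

For any fixed open set, each sensor cluster goes to its cheapest open site; total = fixed + service.
{South}: P→South 20, Q→South 161, R→South 42, S→South 44, T→South 96. Service 363; fixed 308; total 671.
{South, East}: service 363 + fixed 438 = 801
{East}: service 725 + fixed 130 = 855
{North, South, East}: P→North 20, Q→South 161, R→North 36, S→South 44, T→South 96. Service 357; fixed 762; total 1119.
No other subset beats 671.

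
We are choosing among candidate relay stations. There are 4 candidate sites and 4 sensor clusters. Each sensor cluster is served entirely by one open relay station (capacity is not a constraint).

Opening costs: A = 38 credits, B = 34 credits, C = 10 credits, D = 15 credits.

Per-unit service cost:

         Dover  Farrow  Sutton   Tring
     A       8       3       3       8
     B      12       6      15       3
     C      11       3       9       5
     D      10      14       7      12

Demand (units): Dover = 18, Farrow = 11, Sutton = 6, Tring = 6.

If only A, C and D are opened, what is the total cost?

Each sensor cluster is assigned to its cheapest site among the open ones.
{A, C, D}: Dover→A 8·18=144, Farrow→A 3·11=33, Sutton→A 3·6=18, Tring→C 5·6=30. Service 225; fixed 63; total 288.

Total cost: 288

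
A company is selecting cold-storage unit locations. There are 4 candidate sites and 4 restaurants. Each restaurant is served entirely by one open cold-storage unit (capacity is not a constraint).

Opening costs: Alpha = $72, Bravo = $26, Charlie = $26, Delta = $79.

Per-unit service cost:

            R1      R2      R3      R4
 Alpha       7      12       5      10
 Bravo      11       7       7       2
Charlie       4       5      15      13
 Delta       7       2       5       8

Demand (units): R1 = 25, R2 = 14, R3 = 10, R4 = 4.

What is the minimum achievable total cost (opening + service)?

Minimum total cost: 300

For any fixed open set, each restaurant goes to its cheapest open site; total = fixed + service.
{Bravo, Charlie}: R1→Charlie 4·25=100, R2→Charlie 5·14=70, R3→Bravo 7·10=70, R4→Bravo 2·4=8. Service 248; fixed 52; total 300.
{Charlie, Delta}: service 210 + fixed 105 = 315
{Bravo, Charlie, Delta}: service 186 + fixed 131 = 317
{Alpha, Bravo, Charlie, Delta}: service 186 + fixed 203 = 389
(All 15 nonempty subsets were checked; Bravo and Charlie is lowest.)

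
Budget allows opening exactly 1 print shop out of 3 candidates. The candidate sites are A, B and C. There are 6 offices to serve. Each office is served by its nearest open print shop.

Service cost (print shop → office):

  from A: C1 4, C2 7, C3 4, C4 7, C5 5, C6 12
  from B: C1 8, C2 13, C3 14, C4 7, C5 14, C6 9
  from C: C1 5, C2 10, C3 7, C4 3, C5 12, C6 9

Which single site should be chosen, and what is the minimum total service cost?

Choose A only; total service cost 39.

With exactly 1 open, each office uses its cheapest among the chosen.
{A}: C1→A 4, C2→A 7, C3→A 4, C4→A 7, C5→A 5, C6→A 12. Service cost 39.
{C}: service cost 46
{B}: service cost 65
Among all 3 size-1 choices, {A} is lowest.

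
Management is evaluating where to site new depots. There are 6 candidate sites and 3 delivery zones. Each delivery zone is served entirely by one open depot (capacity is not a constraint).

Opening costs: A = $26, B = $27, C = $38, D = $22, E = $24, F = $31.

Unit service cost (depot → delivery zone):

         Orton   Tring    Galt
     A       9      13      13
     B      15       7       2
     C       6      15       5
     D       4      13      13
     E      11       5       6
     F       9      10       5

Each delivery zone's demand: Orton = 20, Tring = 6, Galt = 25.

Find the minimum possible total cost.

Minimum total cost: 221

For any fixed open set, each delivery zone goes to its cheapest open site; total = fixed + service.
{B, D}: Orton→D 4·20=80, Tring→B 7·6=42, Galt→B 2·25=50. Service 172; fixed 49; total 221.
{B, D, E}: Orton→D 4·20=80, Tring→E 5·6=30, Galt→B 2·25=50. Service 160; fixed 73; total 233.
{A, B, D}: service 172 + fixed 75 = 247
{A, B, C, D, E, F}: Orton→D 4·20=80, Tring→E 5·6=30, Galt→B 2·25=50. Service 160; fixed 168; total 328.
No other subset beats 221.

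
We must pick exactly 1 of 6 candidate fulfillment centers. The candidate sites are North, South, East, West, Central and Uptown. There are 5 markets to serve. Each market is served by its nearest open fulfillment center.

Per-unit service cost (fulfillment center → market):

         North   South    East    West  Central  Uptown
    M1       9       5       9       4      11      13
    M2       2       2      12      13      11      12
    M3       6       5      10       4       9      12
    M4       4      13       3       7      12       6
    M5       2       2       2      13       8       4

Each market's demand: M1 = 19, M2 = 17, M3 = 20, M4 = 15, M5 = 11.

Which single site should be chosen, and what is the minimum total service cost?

With exactly 1 open, each market uses its cheapest among the chosen.
{North}: M1→North 9·19=171, M2→North 2·17=34, M3→North 6·20=120, M4→North 4·15=60, M5→North 2·11=22. Service cost 407.
{South}: service cost 446
{West}: service cost 625
Among all 6 size-1 choices, {North} is lowest.

Choose North only; total service cost 407.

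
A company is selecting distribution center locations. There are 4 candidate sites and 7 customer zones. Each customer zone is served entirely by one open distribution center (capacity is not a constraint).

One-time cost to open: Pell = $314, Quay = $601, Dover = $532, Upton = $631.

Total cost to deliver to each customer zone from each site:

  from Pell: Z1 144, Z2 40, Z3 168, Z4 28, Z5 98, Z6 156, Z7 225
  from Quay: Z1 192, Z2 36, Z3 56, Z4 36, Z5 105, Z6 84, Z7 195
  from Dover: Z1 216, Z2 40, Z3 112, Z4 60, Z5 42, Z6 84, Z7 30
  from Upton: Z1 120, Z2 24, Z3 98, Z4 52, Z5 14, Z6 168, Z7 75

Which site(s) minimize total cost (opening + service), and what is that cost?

For any fixed open set, each customer zone goes to its cheapest open site; total = fixed + service.
{Dover}: Z1→Dover 216, Z2→Dover 40, Z3→Dover 112, Z4→Dover 60, Z5→Dover 42, Z6→Dover 84, Z7→Dover 30. Service 584; fixed 532; total 1116.
{Pell}: service 859 + fixed 314 = 1173
{Upton}: Z1→Upton 120, Z2→Upton 24, Z3→Upton 98, Z4→Upton 52, Z5→Upton 14, Z6→Upton 168, Z7→Upton 75. Service 551; fixed 631; total 1182.
{Pell, Quay, Dover, Upton}: Z1→Upton 120, Z2→Upton 24, Z3→Quay 56, Z4→Pell 28, Z5→Upton 14, Z6→Quay 84, Z7→Dover 30. Service 356; fixed 2078; total 2434.
No other subset beats 1116.

Open Dover only; minimum total cost 1116.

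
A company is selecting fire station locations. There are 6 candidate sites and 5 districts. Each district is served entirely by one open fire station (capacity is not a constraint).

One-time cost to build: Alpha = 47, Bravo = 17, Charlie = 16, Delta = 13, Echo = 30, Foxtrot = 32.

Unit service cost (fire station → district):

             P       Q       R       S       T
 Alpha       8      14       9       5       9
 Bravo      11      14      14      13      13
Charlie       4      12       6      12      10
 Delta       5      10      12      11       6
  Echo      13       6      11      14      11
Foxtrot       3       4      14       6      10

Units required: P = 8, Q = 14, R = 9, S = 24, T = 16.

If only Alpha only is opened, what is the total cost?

Total cost: 652

Each district is assigned to its cheapest site among the open ones.
{Alpha}: P→Alpha 8·8=64, Q→Alpha 14·14=196, R→Alpha 9·9=81, S→Alpha 5·24=120, T→Alpha 9·16=144. Service 605; fixed 47; total 652.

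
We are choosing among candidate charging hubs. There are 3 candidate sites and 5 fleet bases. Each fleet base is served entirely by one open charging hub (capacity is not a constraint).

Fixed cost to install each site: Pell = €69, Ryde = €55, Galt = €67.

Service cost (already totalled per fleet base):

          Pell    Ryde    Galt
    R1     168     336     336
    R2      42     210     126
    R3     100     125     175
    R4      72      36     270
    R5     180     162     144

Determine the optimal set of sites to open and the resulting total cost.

Open Pell only; minimum total cost 631.

For any fixed open set, each fleet base goes to its cheapest open site; total = fixed + service.
{Pell}: R1→Pell 168, R2→Pell 42, R3→Pell 100, R4→Pell 72, R5→Pell 180. Service 562; fixed 69; total 631.
{Pell, Ryde}: service 508 + fixed 124 = 632
{Pell, Galt}: R1→Pell 168, R2→Pell 42, R3→Pell 100, R4→Pell 72, R5→Galt 144. Service 526; fixed 136; total 662.
{Pell, Ryde, Galt}: service 490 + fixed 191 = 681
No other subset beats 631.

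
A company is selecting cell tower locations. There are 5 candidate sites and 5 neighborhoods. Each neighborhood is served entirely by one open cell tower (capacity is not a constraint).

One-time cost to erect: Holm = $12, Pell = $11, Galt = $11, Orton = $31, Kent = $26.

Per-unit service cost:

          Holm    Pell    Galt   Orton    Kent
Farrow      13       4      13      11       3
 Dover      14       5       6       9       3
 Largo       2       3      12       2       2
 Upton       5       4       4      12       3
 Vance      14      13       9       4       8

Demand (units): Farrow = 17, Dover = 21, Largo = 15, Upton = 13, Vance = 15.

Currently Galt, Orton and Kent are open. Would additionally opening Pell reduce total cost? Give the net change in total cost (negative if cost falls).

No — net change +11 (cost rises by 11).

Current service cost with {Galt, Orton, Kent}: 243.
Adding Pell: each neighborhood re-picks its cheapest; new service cost 243, saving 0.
Extra fixed cost: 11. Net change = 11 − 0 = 11.
(Totals: 311 → 322.)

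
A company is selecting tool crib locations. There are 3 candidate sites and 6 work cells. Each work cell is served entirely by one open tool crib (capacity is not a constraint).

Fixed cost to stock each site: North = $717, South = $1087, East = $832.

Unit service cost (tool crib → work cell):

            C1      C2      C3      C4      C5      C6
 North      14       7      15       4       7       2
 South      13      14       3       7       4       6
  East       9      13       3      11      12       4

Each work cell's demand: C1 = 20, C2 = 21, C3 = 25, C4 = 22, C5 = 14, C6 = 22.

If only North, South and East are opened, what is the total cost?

Total cost: 3226

Each work cell is assigned to its cheapest site among the open ones.
{North, South, East}: C1→East 9·20=180, C2→North 7·21=147, C3→South 3·25=75, C4→North 4·22=88, C5→South 4·14=56, C6→North 2·22=44. Service 590; fixed 2636; total 3226.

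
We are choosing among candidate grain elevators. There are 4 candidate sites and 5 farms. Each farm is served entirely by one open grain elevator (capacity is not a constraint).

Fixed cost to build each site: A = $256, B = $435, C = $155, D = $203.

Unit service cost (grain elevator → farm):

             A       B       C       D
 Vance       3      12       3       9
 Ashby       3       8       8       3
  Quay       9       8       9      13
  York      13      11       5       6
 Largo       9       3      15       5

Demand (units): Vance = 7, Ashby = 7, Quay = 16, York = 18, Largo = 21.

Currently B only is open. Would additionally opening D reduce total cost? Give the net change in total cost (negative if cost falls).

No — net change +57 (cost rises by 57).

Current service cost with {B}: 529.
Adding D: each farm re-picks its cheapest; new service cost 383, saving 146.
Extra fixed cost: 203. Net change = 203 − 146 = 57.
(Totals: 964 → 1021.)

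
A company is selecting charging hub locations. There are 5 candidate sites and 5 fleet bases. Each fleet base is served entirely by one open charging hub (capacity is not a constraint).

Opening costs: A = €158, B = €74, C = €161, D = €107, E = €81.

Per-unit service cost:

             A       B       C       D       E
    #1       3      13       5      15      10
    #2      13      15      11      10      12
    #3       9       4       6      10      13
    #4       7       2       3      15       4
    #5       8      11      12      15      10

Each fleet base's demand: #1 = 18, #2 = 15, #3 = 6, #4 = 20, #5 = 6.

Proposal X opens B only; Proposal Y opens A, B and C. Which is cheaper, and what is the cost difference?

Proposal X is cheaper by 61.

Proposal X: {B}: #1→B 13·18=234, #2→B 15·15=225, #3→B 4·6=24, #4→B 2·20=40, #5→B 11·6=66. Service 589; fixed 74; total 663.
Proposal Y: {A, B, C}: #1→A 3·18=54, #2→C 11·15=165, #3→B 4·6=24, #4→B 2·20=40, #5→A 8·6=48. Service 331; fixed 393; total 724.
Difference: |663 − 724| = 61.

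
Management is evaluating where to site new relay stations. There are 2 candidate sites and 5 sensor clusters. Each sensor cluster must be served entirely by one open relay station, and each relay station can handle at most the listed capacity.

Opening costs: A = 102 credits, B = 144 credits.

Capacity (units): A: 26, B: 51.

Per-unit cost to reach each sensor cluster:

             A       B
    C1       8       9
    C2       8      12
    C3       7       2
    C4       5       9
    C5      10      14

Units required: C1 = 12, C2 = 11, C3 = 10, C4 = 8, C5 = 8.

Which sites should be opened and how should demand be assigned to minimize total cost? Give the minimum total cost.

Minimum total cost: 588

Open {B}: C1→B 9·12=108, C2→B 12·11=132, C3→B 2·10=20, C4→B 9·8=72, C5→B 14·8=112.
Loads: B carries 49/51. Service 444; fixed 144; total 588.
Next best feasible plan costs 614.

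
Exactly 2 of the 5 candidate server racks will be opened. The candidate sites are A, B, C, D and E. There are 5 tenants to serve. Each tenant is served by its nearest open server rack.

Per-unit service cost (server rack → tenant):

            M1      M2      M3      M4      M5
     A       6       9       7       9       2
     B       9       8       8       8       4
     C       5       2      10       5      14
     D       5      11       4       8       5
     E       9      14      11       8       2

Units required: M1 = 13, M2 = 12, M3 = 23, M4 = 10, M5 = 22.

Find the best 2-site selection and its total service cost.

Choose C and D; total service cost 341.

With exactly 2 open, each tenant uses its cheapest among the chosen.
{C, D}: M1→C 5·13=65, M2→C 2·12=24, M3→D 4·23=92, M4→C 5·10=50, M5→D 5·22=110. Service cost 341.
{A, C}: service cost 344
{A, D}: service cost 389
Among all 10 size-2 choices, {C, D} is lowest.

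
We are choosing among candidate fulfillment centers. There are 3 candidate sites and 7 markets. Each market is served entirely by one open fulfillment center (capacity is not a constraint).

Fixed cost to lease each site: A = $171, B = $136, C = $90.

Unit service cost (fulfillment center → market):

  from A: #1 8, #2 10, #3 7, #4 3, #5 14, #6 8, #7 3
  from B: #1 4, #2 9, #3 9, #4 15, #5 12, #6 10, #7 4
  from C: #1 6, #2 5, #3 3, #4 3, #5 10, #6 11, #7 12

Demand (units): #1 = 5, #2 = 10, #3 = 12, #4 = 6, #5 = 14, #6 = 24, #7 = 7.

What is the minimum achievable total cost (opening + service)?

Minimum total cost: 712

For any fixed open set, each market goes to its cheapest open site; total = fixed + service.
{C}: #1→C 6·5=30, #2→C 5·10=50, #3→C 3·12=36, #4→C 3·6=18, #5→C 10·14=140, #6→C 11·24=264, #7→C 12·7=84. Service 622; fixed 90; total 712.
{A, C}: service 487 + fixed 261 = 748
{B, C}: service 532 + fixed 226 = 758
{A, B, C}: #1→B 4·5=20, #2→C 5·10=50, #3→C 3·12=36, #4→A 3·6=18, #5→C 10·14=140, #6→A 8·24=192, #7→A 3·7=21. Service 477; fixed 397; total 874.
No other subset beats 712.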